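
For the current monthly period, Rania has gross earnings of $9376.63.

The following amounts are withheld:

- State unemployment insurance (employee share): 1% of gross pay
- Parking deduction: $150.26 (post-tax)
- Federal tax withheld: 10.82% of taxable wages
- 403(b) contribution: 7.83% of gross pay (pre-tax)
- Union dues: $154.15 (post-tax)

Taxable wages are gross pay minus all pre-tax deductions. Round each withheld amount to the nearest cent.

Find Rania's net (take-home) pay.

$7309.15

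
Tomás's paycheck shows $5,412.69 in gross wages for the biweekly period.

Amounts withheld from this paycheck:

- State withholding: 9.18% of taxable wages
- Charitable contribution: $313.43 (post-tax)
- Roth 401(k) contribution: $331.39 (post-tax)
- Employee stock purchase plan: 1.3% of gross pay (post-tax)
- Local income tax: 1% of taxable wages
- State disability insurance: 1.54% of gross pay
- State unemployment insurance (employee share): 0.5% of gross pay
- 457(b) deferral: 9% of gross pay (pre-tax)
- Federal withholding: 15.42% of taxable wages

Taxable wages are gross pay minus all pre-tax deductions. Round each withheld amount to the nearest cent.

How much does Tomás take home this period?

457(b) deferral: $5,412.69 × 0.09 = $487.14
Taxable wages = $5,412.69 − $487.14 = $4,925.55
State withholding: $4,925.55 × 0.0918 = $452.17
Local income tax: $4,925.55 × 0.01 = $49.26
Federal withholding: $4,925.55 × 0.1542 = $759.52
State disability insurance: $5,412.69 × 0.0154 = $83.36
State unemployment insurance (employee share): $5,412.69 × 0.005 = $27.06
Roth 401(k) contribution: $331.39
Employee stock purchase plan: $5,412.69 × 0.013 = $70.36
Charitable contribution: $313.43
Total deductions = $487.14 + $452.17 + $49.26 + $759.52 + $83.36 + $27.06 + $331.39 + $70.36 + $313.43 = $2,573.69
Net pay = $5,412.69 − $2,573.69 = $2,839.00

$2,839.00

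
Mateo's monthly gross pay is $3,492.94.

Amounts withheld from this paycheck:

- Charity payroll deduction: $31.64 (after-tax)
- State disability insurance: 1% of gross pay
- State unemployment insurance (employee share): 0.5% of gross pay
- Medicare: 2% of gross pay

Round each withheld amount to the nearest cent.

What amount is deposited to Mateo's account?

Medicare: $3,492.94 × 0.02 = $69.86
State disability insurance: $3,492.94 × 0.01 = $34.93
State unemployment insurance (employee share): $3,492.94 × 0.005 = $17.46
Charity payroll deduction: $31.64
Total deductions = $69.86 + $34.93 + $17.46 + $31.64 = $153.89
Net pay = $3,492.94 − $153.89 = $3,339.05

$3,339.05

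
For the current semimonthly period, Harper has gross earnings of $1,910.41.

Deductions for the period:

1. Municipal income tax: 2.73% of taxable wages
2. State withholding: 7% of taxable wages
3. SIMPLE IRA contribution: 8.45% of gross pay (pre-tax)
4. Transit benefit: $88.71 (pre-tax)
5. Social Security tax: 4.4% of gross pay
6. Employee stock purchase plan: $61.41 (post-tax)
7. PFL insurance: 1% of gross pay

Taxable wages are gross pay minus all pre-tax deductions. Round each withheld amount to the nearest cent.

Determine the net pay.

$1,334.15

Transit benefit: $88.71
SIMPLE IRA contribution: $1,910.41 × 0.0845 = $161.43
Pre-tax total = $88.71 + $161.43 = $250.14
Taxable wages = $1,910.41 − $250.14 = $1,660.27
State withholding: $1,660.27 × 0.07 = $116.22
Municipal income tax: $1,660.27 × 0.0273 = $45.33
PFL insurance: $1,910.41 × 0.01 = $19.10
Social Security tax: $1,910.41 × 0.044 = $84.06
Employee stock purchase plan: $61.41
Total deductions = $88.71 + $161.43 + $116.22 + $45.33 + $19.10 + $84.06 + $61.41 = $576.26
Net pay = $1,910.41 − $576.26 = $1,334.15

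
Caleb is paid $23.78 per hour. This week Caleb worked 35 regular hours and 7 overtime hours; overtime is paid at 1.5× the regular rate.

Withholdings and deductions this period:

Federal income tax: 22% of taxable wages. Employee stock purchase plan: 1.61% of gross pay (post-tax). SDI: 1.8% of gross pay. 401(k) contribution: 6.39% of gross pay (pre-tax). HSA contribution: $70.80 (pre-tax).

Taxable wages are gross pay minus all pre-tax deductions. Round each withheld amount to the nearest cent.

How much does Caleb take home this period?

Regular pay: 35 × $23.78 = $832.30
Overtime pay: 7 × $23.78 × 1.5 = $249.69
Gross pay = $832.30 + $249.69 = $1,081.99
HSA contribution: $70.80
401(k) contribution: $1,081.99 × 0.0639 = $69.14
Pre-tax total = $70.80 + $69.14 = $139.94
Taxable wages = $1,081.99 − $139.94 = $942.05
Federal income tax: $942.05 × 0.22 = $207.25
SDI: $1,081.99 × 0.018 = $19.48
Employee stock purchase plan: $1,081.99 × 0.0161 = $17.42
Total deductions = $70.80 + $69.14 + $207.25 + $19.48 + $17.42 = $384.09
Net pay = $1,081.99 − $384.09 = $697.90

$697.90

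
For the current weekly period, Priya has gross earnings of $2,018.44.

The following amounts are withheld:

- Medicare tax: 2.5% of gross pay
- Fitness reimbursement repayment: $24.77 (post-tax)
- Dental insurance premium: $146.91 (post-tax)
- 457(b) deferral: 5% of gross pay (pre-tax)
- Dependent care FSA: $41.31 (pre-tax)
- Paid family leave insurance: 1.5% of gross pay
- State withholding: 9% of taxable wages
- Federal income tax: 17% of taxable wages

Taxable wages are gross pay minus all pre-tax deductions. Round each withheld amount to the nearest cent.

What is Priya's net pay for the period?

Dependent care FSA: $41.31
457(b) deferral: $2,018.44 × 0.05 = $100.92
Pre-tax total = $41.31 + $100.92 = $142.23
Taxable wages = $2,018.44 − $142.23 = $1,876.21
State withholding: $1,876.21 × 0.09 = $168.86
Federal income tax: $1,876.21 × 0.17 = $318.96
Paid family leave insurance: $2,018.44 × 0.015 = $30.28
Medicare tax: $2,018.44 × 0.025 = $50.46
Fitness reimbursement repayment: $24.77
Dental insurance premium: $146.91
Total deductions = $41.31 + $100.92 + $168.86 + $318.96 + $30.28 + $50.46 + $24.77 + $146.91 = $882.47
Net pay = $2,018.44 − $882.47 = $1,135.97

$1,135.97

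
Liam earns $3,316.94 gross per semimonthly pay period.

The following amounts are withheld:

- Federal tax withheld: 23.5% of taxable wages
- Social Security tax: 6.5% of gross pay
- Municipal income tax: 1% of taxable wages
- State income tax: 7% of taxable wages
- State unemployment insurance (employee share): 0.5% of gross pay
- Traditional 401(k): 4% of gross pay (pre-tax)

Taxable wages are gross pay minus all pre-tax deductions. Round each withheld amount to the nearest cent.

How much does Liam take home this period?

$1,949.04

Traditional 401(k): $3,316.94 × 0.04 = $132.68
Taxable wages = $3,316.94 − $132.68 = $3,184.26
Municipal income tax: $3,184.26 × 0.01 = $31.84
State income tax: $3,184.26 × 0.07 = $222.90
Federal tax withheld: $3,184.26 × 0.235 = $748.30
State unemployment insurance (employee share): $3,316.94 × 0.005 = $16.58
Social Security tax: $3,316.94 × 0.065 = $215.60
Total deductions = $132.68 + $31.84 + $222.90 + $748.30 + $16.58 + $215.60 = $1,367.90
Net pay = $3,316.94 − $1,367.90 = $1,949.04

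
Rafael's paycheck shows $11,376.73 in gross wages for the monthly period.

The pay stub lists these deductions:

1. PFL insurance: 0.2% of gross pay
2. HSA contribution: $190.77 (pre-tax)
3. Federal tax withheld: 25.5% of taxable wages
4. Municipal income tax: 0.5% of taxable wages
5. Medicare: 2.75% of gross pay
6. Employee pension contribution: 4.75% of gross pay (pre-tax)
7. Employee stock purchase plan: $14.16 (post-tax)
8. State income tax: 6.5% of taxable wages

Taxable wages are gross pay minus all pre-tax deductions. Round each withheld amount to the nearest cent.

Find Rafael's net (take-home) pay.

$6,835.99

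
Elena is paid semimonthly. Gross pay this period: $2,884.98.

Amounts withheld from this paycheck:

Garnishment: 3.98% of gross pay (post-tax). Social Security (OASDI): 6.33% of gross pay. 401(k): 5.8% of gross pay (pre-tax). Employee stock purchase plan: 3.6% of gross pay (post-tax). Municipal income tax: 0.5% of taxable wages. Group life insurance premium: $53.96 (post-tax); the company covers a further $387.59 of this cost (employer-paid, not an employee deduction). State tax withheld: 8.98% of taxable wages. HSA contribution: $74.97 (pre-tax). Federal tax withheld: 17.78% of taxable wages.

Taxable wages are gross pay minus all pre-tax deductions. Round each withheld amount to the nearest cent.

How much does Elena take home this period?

$1,467.03

HSA contribution: $74.97
401(k): $2,884.98 × 0.058 = $167.33
Pre-tax total = $74.97 + $167.33 = $242.30
Taxable wages = $2,884.98 − $242.30 = $2,642.68
Municipal income tax: $2,642.68 × 0.005 = $13.21
Federal tax withheld: $2,642.68 × 0.1778 = $469.87
State tax withheld: $2,642.68 × 0.0898 = $237.31
Social Security (OASDI): $2,884.98 × 0.0633 = $182.62
Garnishment: $2,884.98 × 0.0398 = $114.82
Employee stock purchase plan: $2,884.98 × 0.036 = $103.86
Group life insurance premium: $53.96
(Employer's $387.59 toward group life insurance premium is not withheld from the employee.)
Total deductions = $74.97 + $167.33 + $13.21 + $469.87 + $237.31 + $182.62 + $114.82 + $103.86 + $53.96 = $1,417.95
Net pay = $2,884.98 − $1,417.95 = $1,467.03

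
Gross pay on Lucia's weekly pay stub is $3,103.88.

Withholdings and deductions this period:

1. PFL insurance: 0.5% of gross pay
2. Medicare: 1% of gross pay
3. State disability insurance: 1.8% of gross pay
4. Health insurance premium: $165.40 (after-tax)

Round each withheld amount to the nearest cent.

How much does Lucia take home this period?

$2,836.05

Medicare: $3,103.88 × 0.01 = $31.04
State disability insurance: $3,103.88 × 0.018 = $55.87
PFL insurance: $3,103.88 × 0.005 = $15.52
Health insurance premium: $165.40
Total deductions = $31.04 + $55.87 + $15.52 + $165.40 = $267.83
Net pay = $3,103.88 − $267.83 = $2,836.05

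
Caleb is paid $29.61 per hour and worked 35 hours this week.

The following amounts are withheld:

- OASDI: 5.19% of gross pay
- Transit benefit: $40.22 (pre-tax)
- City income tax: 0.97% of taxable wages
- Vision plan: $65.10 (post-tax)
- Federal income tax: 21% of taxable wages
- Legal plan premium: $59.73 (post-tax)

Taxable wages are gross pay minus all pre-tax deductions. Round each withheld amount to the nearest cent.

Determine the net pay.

Gross pay: 35 × $29.61 = $1036.35
Transit benefit: $40.22
Taxable wages = $1036.35 − $40.22 = $996.13
Federal income tax: $996.13 × 0.21 = $209.19
City income tax: $996.13 × 0.0097 = $9.66
OASDI: $1036.35 × 0.0519 = $53.79
Legal plan premium: $59.73
Vision plan: $65.10
Total deductions = $40.22 + $209.19 + $9.66 + $53.79 + $59.73 + $65.10 = $437.69
Net pay = $1036.35 − $437.69 = $598.66

$598.66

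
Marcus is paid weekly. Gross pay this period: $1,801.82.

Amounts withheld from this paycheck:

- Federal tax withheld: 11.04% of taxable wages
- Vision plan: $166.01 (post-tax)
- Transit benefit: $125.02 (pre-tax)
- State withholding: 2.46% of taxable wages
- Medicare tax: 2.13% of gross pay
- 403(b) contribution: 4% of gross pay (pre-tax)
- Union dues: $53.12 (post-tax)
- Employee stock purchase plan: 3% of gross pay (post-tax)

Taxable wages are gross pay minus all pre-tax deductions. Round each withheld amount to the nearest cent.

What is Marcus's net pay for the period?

$1,076.53

Transit benefit: $125.02
403(b) contribution: $1,801.82 × 0.04 = $72.07
Pre-tax total = $125.02 + $72.07 = $197.09
Taxable wages = $1,801.82 − $197.09 = $1,604.73
Federal tax withheld: $1,604.73 × 0.1104 = $177.16
State withholding: $1,604.73 × 0.0246 = $39.48
Medicare tax: $1,801.82 × 0.0213 = $38.38
Union dues: $53.12
Vision plan: $166.01
Employee stock purchase plan: $1,801.82 × 0.03 = $54.05
Total deductions = $125.02 + $72.07 + $177.16 + $39.48 + $38.38 + $53.12 + $166.01 + $54.05 = $725.29
Net pay = $1,801.82 − $725.29 = $1,076.53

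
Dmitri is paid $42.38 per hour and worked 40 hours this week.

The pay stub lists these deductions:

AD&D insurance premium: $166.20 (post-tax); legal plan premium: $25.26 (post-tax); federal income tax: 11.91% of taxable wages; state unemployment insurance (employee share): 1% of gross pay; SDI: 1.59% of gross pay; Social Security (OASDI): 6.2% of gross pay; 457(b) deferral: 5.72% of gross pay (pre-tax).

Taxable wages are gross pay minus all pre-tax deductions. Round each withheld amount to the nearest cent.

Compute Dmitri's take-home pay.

$1,067.42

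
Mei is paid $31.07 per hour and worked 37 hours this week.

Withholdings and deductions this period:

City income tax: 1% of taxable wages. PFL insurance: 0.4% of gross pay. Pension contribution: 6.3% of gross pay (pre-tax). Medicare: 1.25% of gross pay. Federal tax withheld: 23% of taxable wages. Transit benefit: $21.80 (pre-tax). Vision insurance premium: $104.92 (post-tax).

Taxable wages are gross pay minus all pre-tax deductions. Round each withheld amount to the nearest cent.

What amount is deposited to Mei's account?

Gross pay: 37 × $31.07 = $1,149.59
Pension contribution: $1,149.59 × 0.063 = $72.42
Transit benefit: $21.80
Pre-tax total = $72.42 + $21.80 = $94.22
Taxable wages = $1,149.59 − $94.22 = $1,055.37
City income tax: $1,055.37 × 0.01 = $10.55
Federal tax withheld: $1,055.37 × 0.23 = $242.74
Medicare: $1,149.59 × 0.0125 = $14.37
PFL insurance: $1,149.59 × 0.004 = $4.60
Vision insurance premium: $104.92
Total deductions = $72.42 + $21.80 + $10.55 + $242.74 + $14.37 + $4.60 + $104.92 = $471.40
Net pay = $1,149.59 − $471.40 = $678.19

$678.19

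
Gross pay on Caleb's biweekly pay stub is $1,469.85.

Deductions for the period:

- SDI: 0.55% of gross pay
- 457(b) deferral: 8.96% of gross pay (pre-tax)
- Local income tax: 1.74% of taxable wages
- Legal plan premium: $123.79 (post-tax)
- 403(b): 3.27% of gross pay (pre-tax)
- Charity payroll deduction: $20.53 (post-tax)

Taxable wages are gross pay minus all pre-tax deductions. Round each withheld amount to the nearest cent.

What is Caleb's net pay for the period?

403(b): $1,469.85 × 0.0327 = $48.06
457(b) deferral: $1,469.85 × 0.0896 = $131.70
Pre-tax total = $48.06 + $131.70 = $179.76
Taxable wages = $1,469.85 − $179.76 = $1,290.09
Local income tax: $1,290.09 × 0.0174 = $22.45
SDI: $1,469.85 × 0.0055 = $8.08
Legal plan premium: $123.79
Charity payroll deduction: $20.53
Total deductions = $48.06 + $131.70 + $22.45 + $8.08 + $123.79 + $20.53 = $354.61
Net pay = $1,469.85 − $354.61 = $1,115.24

$1,115.24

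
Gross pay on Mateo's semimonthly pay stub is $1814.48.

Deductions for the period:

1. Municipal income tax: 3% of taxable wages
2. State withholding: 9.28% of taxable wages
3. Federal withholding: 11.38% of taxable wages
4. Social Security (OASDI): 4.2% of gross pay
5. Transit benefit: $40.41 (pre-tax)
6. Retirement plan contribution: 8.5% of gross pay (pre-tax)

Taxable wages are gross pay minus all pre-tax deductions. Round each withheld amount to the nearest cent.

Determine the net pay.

Transit benefit: $40.41
Retirement plan contribution: $1814.48 × 0.085 = $154.23
Pre-tax total = $40.41 + $154.23 = $194.64
Taxable wages = $1814.48 − $194.64 = $1619.84
Municipal income tax: $1619.84 × 0.03 = $48.60
State withholding: $1619.84 × 0.0928 = $150.32
Federal withholding: $1619.84 × 0.1138 = $184.34
Social Security (OASDI): $1814.48 × 0.042 = $76.21
Total deductions = $40.41 + $154.23 + $48.60 + $150.32 + $184.34 + $76.21 = $654.11
Net pay = $1814.48 − $654.11 = $1160.37

$1160.37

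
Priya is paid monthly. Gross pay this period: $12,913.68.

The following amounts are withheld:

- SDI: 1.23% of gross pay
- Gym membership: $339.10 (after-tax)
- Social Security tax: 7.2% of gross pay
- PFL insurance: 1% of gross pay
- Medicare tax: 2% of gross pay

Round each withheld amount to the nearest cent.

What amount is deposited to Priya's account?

Social Security tax: $12,913.68 × 0.072 = $929.78
Medicare tax: $12,913.68 × 0.02 = $258.27
SDI: $12,913.68 × 0.0123 = $158.84
PFL insurance: $12,913.68 × 0.01 = $129.14
Gym membership: $339.10
Total deductions = $929.78 + $258.27 + $158.84 + $129.14 + $339.10 = $1,815.13
Net pay = $12,913.68 − $1,815.13 = $11,098.55

$11,098.55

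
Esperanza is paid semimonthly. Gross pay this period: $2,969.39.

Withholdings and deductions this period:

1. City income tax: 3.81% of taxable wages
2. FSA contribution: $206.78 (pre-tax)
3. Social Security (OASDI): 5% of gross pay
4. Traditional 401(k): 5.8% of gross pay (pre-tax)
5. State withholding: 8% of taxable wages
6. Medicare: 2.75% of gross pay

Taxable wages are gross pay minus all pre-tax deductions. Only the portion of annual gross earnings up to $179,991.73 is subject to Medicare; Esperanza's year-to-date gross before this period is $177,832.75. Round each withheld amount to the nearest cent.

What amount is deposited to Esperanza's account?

FSA contribution: $206.78
Traditional 401(k): $2,969.39 × 0.058 = $172.22
Pre-tax total = $206.78 + $172.22 = $379.00
Taxable wages = $2,969.39 − $379.00 = $2,590.39
State withholding: $2,590.39 × 0.08 = $207.23
City income tax: $2,590.39 × 0.0381 = $98.69
Medicare: only $179,991.73 − $177,832.75 = $2,158.98 of this check is subject → $2,158.98 × 0.0275 = $59.37
Social Security (OASDI): $2,969.39 × 0.05 = $148.47
Total deductions = $206.78 + $172.22 + $207.23 + $98.69 + $59.37 + $148.47 = $892.76
Net pay = $2,969.39 − $892.76 = $2,076.63

$2,076.63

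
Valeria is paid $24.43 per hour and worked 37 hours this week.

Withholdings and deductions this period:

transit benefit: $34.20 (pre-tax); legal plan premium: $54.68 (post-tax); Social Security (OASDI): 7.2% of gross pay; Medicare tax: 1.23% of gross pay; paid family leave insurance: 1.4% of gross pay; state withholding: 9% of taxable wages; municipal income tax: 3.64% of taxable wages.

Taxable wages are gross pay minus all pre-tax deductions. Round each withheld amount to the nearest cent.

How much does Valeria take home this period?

Gross pay: 37 × $24.43 = $903.91
Transit benefit: $34.20
Taxable wages = $903.91 − $34.20 = $869.71
State withholding: $869.71 × 0.09 = $78.27
Municipal income tax: $869.71 × 0.0364 = $31.66
Medicare tax: $903.91 × 0.0123 = $11.12
Social Security (OASDI): $903.91 × 0.072 = $65.08
Paid family leave insurance: $903.91 × 0.014 = $12.65
Legal plan premium: $54.68
Total deductions = $34.20 + $78.27 + $31.66 + $11.12 + $65.08 + $12.65 + $54.68 = $287.66
Net pay = $903.91 − $287.66 = $616.25

$616.25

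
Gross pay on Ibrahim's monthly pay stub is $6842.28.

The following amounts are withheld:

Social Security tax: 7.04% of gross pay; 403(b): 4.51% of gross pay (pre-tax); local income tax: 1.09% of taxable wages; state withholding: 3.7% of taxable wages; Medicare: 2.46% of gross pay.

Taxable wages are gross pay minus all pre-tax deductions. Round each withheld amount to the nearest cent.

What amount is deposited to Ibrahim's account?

$5570.70

403(b): $6842.28 × 0.0451 = $308.59
Taxable wages = $6842.28 − $308.59 = $6533.69
State withholding: $6533.69 × 0.037 = $241.75
Local income tax: $6533.69 × 0.0109 = $71.22
Medicare: $6842.28 × 0.0246 = $168.32
Social Security tax: $6842.28 × 0.0704 = $481.70
Total deductions = $308.59 + $241.75 + $71.22 + $168.32 + $481.70 = $1271.58
Net pay = $6842.28 − $1271.58 = $5570.70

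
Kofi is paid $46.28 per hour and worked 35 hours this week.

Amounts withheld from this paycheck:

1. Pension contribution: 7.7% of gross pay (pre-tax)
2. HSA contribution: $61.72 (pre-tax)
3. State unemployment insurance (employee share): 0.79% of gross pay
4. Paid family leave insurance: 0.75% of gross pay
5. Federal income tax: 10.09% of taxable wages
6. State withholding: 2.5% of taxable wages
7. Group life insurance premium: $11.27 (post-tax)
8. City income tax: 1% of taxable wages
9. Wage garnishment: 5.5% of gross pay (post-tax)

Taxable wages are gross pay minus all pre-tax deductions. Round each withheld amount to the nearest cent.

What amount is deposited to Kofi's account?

$1,113.26

Gross pay: 35 × $46.28 = $1,619.80
Pension contribution: $1,619.80 × 0.077 = $124.72
HSA contribution: $61.72
Pre-tax total = $124.72 + $61.72 = $186.44
Taxable wages = $1,619.80 − $186.44 = $1,433.36
State withholding: $1,433.36 × 0.025 = $35.83
Federal income tax: $1,433.36 × 0.1009 = $144.63
City income tax: $1,433.36 × 0.01 = $14.33
Paid family leave insurance: $1,619.80 × 0.0075 = $12.15
State unemployment insurance (employee share): $1,619.80 × 0.0079 = $12.80
Wage garnishment: $1,619.80 × 0.055 = $89.09
Group life insurance premium: $11.27
Total deductions = $124.72 + $61.72 + $35.83 + $144.63 + $14.33 + $12.15 + $12.80 + $89.09 + $11.27 = $506.54
Net pay = $1,619.80 − $506.54 = $1,113.26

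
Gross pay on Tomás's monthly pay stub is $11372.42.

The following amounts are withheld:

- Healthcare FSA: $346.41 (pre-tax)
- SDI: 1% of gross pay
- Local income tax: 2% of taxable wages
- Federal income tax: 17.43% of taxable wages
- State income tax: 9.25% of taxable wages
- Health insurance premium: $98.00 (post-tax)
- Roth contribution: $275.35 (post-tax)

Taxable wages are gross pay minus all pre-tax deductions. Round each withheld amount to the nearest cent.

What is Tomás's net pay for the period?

$7376.68

Healthcare FSA: $346.41
Taxable wages = $11372.42 − $346.41 = $11026.01
Local income tax: $11026.01 × 0.02 = $220.52
State income tax: $11026.01 × 0.0925 = $1019.91
Federal income tax: $11026.01 × 0.1743 = $1921.83
SDI: $11372.42 × 0.01 = $113.72
Health insurance premium: $98.00
Roth contribution: $275.35
Total deductions = $346.41 + $220.52 + $1019.91 + $1921.83 + $113.72 + $98.00 + $275.35 = $3995.74
Net pay = $11372.42 − $3995.74 = $7376.68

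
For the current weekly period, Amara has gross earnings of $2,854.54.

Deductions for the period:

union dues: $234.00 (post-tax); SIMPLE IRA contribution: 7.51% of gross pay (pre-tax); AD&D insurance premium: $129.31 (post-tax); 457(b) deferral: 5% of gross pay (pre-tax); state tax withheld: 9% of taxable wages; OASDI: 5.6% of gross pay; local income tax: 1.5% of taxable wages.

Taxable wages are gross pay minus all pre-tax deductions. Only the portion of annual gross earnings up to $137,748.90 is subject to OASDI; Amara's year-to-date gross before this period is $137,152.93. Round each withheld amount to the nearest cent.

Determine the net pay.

$1,838.52

457(b) deferral: $2,854.54 × 0.05 = $142.73
SIMPLE IRA contribution: $2,854.54 × 0.0751 = $214.38
Pre-tax total = $142.73 + $214.38 = $357.11
Taxable wages = $2,854.54 − $357.11 = $2,497.43
Local income tax: $2,497.43 × 0.015 = $37.46
State tax withheld: $2,497.43 × 0.09 = $224.77
OASDI: only $137,748.90 − $137,152.93 = $595.97 of this check is subject → $595.97 × 0.056 = $33.37
Union dues: $234.00
AD&D insurance premium: $129.31
Total deductions = $142.73 + $214.38 + $37.46 + $224.77 + $33.37 + $234.00 + $129.31 = $1,016.02
Net pay = $2,854.54 − $1,016.02 = $1,838.52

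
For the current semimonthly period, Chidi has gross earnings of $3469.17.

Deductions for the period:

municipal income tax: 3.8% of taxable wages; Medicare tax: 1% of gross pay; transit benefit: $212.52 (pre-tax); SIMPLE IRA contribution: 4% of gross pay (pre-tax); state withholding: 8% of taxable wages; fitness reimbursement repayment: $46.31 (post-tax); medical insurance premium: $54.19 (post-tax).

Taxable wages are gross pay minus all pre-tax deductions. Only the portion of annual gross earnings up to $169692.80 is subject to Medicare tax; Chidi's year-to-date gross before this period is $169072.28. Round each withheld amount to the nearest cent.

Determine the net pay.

$2643.26

Transit benefit: $212.52
SIMPLE IRA contribution: $3469.17 × 0.04 = $138.77
Pre-tax total = $212.52 + $138.77 = $351.29
Taxable wages = $3469.17 − $351.29 = $3117.88
Municipal income tax: $3117.88 × 0.038 = $118.48
State withholding: $3117.88 × 0.08 = $249.43
Medicare tax: only $169692.80 − $169072.28 = $620.52 of this check is subject → $620.52 × 0.01 = $6.21
Fitness reimbursement repayment: $46.31
Medical insurance premium: $54.19
Total deductions = $212.52 + $138.77 + $118.48 + $249.43 + $6.21 + $46.31 + $54.19 = $825.91
Net pay = $3469.17 − $825.91 = $2643.26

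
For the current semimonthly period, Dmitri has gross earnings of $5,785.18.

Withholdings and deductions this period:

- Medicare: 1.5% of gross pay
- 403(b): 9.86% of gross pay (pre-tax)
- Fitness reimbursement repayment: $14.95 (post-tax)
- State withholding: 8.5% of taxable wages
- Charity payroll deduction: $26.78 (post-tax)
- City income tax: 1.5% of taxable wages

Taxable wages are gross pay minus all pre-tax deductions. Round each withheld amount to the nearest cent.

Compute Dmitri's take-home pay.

$4,564.78

403(b): $5,785.18 × 0.0986 = $570.42
Taxable wages = $5,785.18 − $570.42 = $5,214.76
City income tax: $5,214.76 × 0.015 = $78.22
State withholding: $5,214.76 × 0.085 = $443.25
Medicare: $5,785.18 × 0.015 = $86.78
Fitness reimbursement repayment: $14.95
Charity payroll deduction: $26.78
Total deductions = $570.42 + $78.22 + $443.25 + $86.78 + $14.95 + $26.78 = $1,220.40
Net pay = $5,785.18 − $1,220.40 = $4,564.78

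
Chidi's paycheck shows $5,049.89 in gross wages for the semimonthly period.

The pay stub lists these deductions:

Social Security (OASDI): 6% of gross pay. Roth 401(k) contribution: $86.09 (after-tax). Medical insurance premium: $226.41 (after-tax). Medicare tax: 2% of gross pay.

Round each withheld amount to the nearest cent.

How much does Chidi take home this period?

Medicare tax: $5,049.89 × 0.02 = $101.00
Social Security (OASDI): $5,049.89 × 0.06 = $302.99
Roth 401(k) contribution: $86.09
Medical insurance premium: $226.41
Total deductions = $101.00 + $302.99 + $86.09 + $226.41 = $716.49
Net pay = $5,049.89 − $716.49 = $4,333.40

$4,333.40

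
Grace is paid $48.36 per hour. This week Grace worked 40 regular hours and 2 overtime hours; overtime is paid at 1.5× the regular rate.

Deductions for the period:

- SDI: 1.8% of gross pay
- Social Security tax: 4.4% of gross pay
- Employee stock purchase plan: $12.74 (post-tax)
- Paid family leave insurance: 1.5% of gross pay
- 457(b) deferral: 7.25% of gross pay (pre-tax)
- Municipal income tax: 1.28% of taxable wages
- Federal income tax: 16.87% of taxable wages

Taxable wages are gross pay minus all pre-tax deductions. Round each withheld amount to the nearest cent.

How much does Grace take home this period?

Regular pay: 40 × $48.36 = $1934.40
Overtime pay: 2 × $48.36 × 1.5 = $145.08
Gross pay = $1934.40 + $145.08 = $2079.48
457(b) deferral: $2079.48 × 0.0725 = $150.76
Taxable wages = $2079.48 − $150.76 = $1928.72
Federal income tax: $1928.72 × 0.1687 = $325.38
Municipal income tax: $1928.72 × 0.0128 = $24.69
Paid family leave insurance: $2079.48 × 0.015 = $31.19
SDI: $2079.48 × 0.018 = $37.43
Social Security tax: $2079.48 × 0.044 = $91.50
Employee stock purchase plan: $12.74
Total deductions = $150.76 + $325.38 + $24.69 + $31.19 + $37.43 + $91.50 + $12.74 = $673.69
Net pay = $2079.48 − $673.69 = $1405.79

$1405.79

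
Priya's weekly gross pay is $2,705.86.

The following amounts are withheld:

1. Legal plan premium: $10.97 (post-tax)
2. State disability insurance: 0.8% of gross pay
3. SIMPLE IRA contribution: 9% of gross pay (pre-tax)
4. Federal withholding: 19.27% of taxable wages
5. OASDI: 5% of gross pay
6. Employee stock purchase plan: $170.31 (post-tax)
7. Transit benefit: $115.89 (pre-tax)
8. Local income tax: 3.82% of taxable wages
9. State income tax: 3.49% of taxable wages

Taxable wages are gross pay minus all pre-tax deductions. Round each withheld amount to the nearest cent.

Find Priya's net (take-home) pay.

$1,384.54

Transit benefit: $115.89
SIMPLE IRA contribution: $2,705.86 × 0.09 = $243.53
Pre-tax total = $115.89 + $243.53 = $359.42
Taxable wages = $2,705.86 − $359.42 = $2,346.44
Local income tax: $2,346.44 × 0.0382 = $89.63
Federal withholding: $2,346.44 × 0.1927 = $452.16
State income tax: $2,346.44 × 0.0349 = $81.89
State disability insurance: $2,705.86 × 0.008 = $21.65
OASDI: $2,705.86 × 0.05 = $135.29
Employee stock purchase plan: $170.31
Legal plan premium: $10.97
Total deductions = $115.89 + $243.53 + $89.63 + $452.16 + $81.89 + $21.65 + $135.29 + $170.31 + $10.97 = $1,321.32
Net pay = $2,705.86 − $1,321.32 = $1,384.54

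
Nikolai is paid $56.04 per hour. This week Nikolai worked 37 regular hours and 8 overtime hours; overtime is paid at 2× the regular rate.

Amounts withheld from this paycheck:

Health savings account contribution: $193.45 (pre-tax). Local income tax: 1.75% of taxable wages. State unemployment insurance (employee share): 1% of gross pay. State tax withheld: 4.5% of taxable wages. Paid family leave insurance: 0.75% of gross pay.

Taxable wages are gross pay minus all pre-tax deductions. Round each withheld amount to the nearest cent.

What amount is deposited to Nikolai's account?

$2551.15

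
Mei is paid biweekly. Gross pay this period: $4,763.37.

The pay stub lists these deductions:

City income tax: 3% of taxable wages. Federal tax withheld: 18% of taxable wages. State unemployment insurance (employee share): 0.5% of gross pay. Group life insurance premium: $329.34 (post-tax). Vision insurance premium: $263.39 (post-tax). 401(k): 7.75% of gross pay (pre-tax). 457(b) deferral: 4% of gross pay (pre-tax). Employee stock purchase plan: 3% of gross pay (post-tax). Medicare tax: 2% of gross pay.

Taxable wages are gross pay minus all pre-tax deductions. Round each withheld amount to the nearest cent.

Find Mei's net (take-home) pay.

$2,466.19

401(k): $4,763.37 × 0.0775 = $369.16
457(b) deferral: $4,763.37 × 0.04 = $190.53
Pre-tax total = $369.16 + $190.53 = $559.69
Taxable wages = $4,763.37 − $559.69 = $4,203.68
Federal tax withheld: $4,203.68 × 0.18 = $756.66
City income tax: $4,203.68 × 0.03 = $126.11
State unemployment insurance (employee share): $4,763.37 × 0.005 = $23.82
Medicare tax: $4,763.37 × 0.02 = $95.27
Employee stock purchase plan: $4,763.37 × 0.03 = $142.90
Group life insurance premium: $329.34
Vision insurance premium: $263.39
Total deductions = $369.16 + $190.53 + $756.66 + $126.11 + $23.82 + $95.27 + $142.90 + $329.34 + $263.39 = $2,297.18
Net pay = $4,763.37 − $2,297.18 = $2,466.19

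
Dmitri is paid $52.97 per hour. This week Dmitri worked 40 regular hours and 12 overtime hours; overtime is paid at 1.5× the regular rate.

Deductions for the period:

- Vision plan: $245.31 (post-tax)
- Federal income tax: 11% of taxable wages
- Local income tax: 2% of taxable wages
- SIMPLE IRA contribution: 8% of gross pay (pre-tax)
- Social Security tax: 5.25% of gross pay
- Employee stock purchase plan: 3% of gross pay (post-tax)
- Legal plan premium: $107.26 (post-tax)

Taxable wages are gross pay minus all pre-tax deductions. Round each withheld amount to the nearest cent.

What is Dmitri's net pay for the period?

Regular pay: 40 × $52.97 = $2118.80
Overtime pay: 12 × $52.97 × 1.5 = $953.46
Gross pay = $2118.80 + $953.46 = $3072.26
SIMPLE IRA contribution: $3072.26 × 0.08 = $245.78
Taxable wages = $3072.26 − $245.78 = $2826.48
Local income tax: $2826.48 × 0.02 = $56.53
Federal income tax: $2826.48 × 0.11 = $310.91
Social Security tax: $3072.26 × 0.0525 = $161.29
Vision plan: $245.31
Employee stock purchase plan: $3072.26 × 0.03 = $92.17
Legal plan premium: $107.26
Total deductions = $245.78 + $56.53 + $310.91 + $161.29 + $245.31 + $92.17 + $107.26 = $1219.25
Net pay = $3072.26 − $1219.25 = $1853.01

$1853.01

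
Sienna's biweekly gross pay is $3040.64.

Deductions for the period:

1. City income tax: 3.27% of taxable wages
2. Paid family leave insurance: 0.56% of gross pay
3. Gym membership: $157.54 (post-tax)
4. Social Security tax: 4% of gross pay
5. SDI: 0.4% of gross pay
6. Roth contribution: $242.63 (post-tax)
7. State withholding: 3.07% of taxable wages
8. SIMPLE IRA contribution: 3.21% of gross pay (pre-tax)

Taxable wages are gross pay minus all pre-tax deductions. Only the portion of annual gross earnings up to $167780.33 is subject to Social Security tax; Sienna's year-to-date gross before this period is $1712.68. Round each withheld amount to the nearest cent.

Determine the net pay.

SIMPLE IRA contribution: $3040.64 × 0.0321 = $97.60
Taxable wages = $3040.64 − $97.60 = $2943.04
City income tax: $2943.04 × 0.0327 = $96.24
State withholding: $2943.04 × 0.0307 = $90.35
Social Security tax: cap not yet reached, full $3040.64 is subject → $3040.64 × 0.04 = $121.63
Paid family leave insurance: $3040.64 × 0.0056 = $17.03
SDI: $3040.64 × 0.004 = $12.16
Gym membership: $157.54
Roth contribution: $242.63
Total deductions = $97.60 + $96.24 + $90.35 + $121.63 + $17.03 + $12.16 + $157.54 + $242.63 = $835.18
Net pay = $3040.64 − $835.18 = $2205.46

$2205.46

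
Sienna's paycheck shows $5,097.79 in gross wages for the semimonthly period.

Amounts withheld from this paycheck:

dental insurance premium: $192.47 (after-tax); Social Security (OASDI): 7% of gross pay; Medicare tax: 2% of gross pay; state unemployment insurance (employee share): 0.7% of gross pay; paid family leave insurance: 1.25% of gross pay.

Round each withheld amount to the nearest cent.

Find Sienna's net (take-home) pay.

$4,347.11

Social Security (OASDI): $5,097.79 × 0.07 = $356.85
Medicare tax: $5,097.79 × 0.02 = $101.96
State unemployment insurance (employee share): $5,097.79 × 0.007 = $35.68
Paid family leave insurance: $5,097.79 × 0.0125 = $63.72
Dental insurance premium: $192.47
Total deductions = $356.85 + $101.96 + $35.68 + $63.72 + $192.47 = $750.68
Net pay = $5,097.79 − $750.68 = $4,347.11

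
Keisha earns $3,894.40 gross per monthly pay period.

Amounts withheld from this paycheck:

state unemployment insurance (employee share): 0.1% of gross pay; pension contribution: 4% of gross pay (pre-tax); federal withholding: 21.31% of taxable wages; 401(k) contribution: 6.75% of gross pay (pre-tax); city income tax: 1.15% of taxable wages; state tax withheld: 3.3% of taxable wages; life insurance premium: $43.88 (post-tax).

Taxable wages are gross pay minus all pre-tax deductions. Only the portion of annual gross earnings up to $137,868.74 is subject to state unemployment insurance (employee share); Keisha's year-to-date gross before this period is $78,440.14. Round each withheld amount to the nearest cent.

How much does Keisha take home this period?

Pension contribution: $3,894.40 × 0.04 = $155.78
401(k) contribution: $3,894.40 × 0.0675 = $262.87
Pre-tax total = $155.78 + $262.87 = $418.65
Taxable wages = $3,894.40 − $418.65 = $3,475.75
State tax withheld: $3,475.75 × 0.033 = $114.70
City income tax: $3,475.75 × 0.0115 = $39.97
Federal withholding: $3,475.75 × 0.2131 = $740.68
State unemployment insurance (employee share): cap not yet reached, full $3,894.40 is subject → $3,894.40 × 0.001 = $3.89
Life insurance premium: $43.88
Total deductions = $155.78 + $262.87 + $114.70 + $39.97 + $740.68 + $3.89 + $43.88 = $1,361.77
Net pay = $3,894.40 − $1,361.77 = $2,532.63

$2,532.63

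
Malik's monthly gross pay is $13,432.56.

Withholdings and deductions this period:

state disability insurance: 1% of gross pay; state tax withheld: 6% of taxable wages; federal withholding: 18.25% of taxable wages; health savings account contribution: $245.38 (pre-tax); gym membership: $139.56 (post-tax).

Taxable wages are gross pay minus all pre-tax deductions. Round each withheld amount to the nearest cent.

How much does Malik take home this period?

Health savings account contribution: $245.38
Taxable wages = $13,432.56 − $245.38 = $13,187.18
Federal withholding: $13,187.18 × 0.1825 = $2,406.66
State tax withheld: $13,187.18 × 0.06 = $791.23
State disability insurance: $13,432.56 × 0.01 = $134.33
Gym membership: $139.56
Total deductions = $245.38 + $2,406.66 + $791.23 + $134.33 + $139.56 = $3,717.16
Net pay = $13,432.56 − $3,717.16 = $9,715.40

$9,715.40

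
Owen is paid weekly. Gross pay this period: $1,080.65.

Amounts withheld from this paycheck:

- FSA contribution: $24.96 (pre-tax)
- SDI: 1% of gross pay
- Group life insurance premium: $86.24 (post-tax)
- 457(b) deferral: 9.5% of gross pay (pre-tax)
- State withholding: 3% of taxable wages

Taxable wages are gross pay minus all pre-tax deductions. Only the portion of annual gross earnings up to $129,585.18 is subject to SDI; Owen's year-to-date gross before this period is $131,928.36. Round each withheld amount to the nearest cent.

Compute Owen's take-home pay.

$838.20

457(b) deferral: $1,080.65 × 0.095 = $102.66
FSA contribution: $24.96
Pre-tax total = $102.66 + $24.96 = $127.62
Taxable wages = $1,080.65 − $127.62 = $953.03
State withholding: $953.03 × 0.03 = $28.59
SDI: annual cap $129,585.18 already reached (YTD $131,928.36), so $0.00
Group life insurance premium: $86.24
Total deductions = $102.66 + $24.96 + $28.59 + $0.00 + $86.24 = $242.45
Net pay = $1,080.65 − $242.45 = $838.20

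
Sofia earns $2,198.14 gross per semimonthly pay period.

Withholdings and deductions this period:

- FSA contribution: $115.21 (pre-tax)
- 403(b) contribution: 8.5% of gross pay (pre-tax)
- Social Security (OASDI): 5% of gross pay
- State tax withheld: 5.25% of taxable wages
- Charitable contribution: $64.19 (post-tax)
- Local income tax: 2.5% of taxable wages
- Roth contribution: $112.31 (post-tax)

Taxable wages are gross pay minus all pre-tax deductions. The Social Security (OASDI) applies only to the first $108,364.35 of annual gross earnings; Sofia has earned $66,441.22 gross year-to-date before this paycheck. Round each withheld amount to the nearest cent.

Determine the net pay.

$1,462.74

FSA contribution: $115.21
403(b) contribution: $2,198.14 × 0.085 = $186.84
Pre-tax total = $115.21 + $186.84 = $302.05
Taxable wages = $2,198.14 − $302.05 = $1,896.09
State tax withheld: $1,896.09 × 0.0525 = $99.54
Local income tax: $1,896.09 × 0.025 = $47.40
Social Security (OASDI): cap not yet reached, full $2,198.14 is subject → $2,198.14 × 0.05 = $109.91
Roth contribution: $112.31
Charitable contribution: $64.19
Total deductions = $115.21 + $186.84 + $99.54 + $47.40 + $109.91 + $112.31 + $64.19 = $735.40
Net pay = $2,198.14 − $735.40 = $1,462.74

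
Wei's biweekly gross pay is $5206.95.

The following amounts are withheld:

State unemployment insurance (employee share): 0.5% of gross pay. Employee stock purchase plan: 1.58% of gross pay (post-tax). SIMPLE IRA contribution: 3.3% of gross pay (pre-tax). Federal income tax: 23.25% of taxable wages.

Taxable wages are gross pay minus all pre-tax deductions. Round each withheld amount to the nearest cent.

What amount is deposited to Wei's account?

$3756.15

SIMPLE IRA contribution: $5206.95 × 0.033 = $171.83
Taxable wages = $5206.95 − $171.83 = $5035.12
Federal income tax: $5035.12 × 0.2325 = $1170.67
State unemployment insurance (employee share): $5206.95 × 0.005 = $26.03
Employee stock purchase plan: $5206.95 × 0.0158 = $82.27
Total deductions = $171.83 + $1170.67 + $26.03 + $82.27 = $1450.80
Net pay = $5206.95 − $1450.80 = $3756.15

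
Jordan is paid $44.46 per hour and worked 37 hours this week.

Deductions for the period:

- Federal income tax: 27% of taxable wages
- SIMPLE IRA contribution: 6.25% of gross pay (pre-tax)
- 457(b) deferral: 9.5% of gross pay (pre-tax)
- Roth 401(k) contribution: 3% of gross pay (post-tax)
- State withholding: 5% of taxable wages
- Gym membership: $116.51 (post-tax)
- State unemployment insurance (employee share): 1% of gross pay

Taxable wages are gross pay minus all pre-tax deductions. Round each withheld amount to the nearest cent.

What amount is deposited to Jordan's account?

$760.12

Gross pay: 37 × $44.46 = $1645.02
457(b) deferral: $1645.02 × 0.095 = $156.28
SIMPLE IRA contribution: $1645.02 × 0.0625 = $102.81
Pre-tax total = $156.28 + $102.81 = $259.09
Taxable wages = $1645.02 − $259.09 = $1385.93
Federal income tax: $1385.93 × 0.27 = $374.20
State withholding: $1385.93 × 0.05 = $69.30
State unemployment insurance (employee share): $1645.02 × 0.01 = $16.45
Gym membership: $116.51
Roth 401(k) contribution: $1645.02 × 0.03 = $49.35
Total deductions = $156.28 + $102.81 + $374.20 + $69.30 + $16.45 + $116.51 + $49.35 = $884.90
Net pay = $1645.02 − $884.90 = $760.12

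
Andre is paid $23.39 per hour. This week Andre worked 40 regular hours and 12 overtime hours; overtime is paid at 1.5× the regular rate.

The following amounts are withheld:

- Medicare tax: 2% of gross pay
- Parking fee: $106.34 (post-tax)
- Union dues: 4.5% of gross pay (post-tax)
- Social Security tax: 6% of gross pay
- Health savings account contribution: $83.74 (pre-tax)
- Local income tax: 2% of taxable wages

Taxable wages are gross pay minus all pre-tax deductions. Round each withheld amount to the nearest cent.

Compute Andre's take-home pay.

$971.50

Regular pay: 40 × $23.39 = $935.60
Overtime pay: 12 × $23.39 × 1.5 = $421.02
Gross pay = $935.60 + $421.02 = $1,356.62
Health savings account contribution: $83.74
Taxable wages = $1,356.62 − $83.74 = $1,272.88
Local income tax: $1,272.88 × 0.02 = $25.46
Medicare tax: $1,356.62 × 0.02 = $27.13
Social Security tax: $1,356.62 × 0.06 = $81.40
Parking fee: $106.34
Union dues: $1,356.62 × 0.045 = $61.05
Total deductions = $83.74 + $25.46 + $27.13 + $81.40 + $106.34 + $61.05 = $385.12
Net pay = $1,356.62 − $385.12 = $971.50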